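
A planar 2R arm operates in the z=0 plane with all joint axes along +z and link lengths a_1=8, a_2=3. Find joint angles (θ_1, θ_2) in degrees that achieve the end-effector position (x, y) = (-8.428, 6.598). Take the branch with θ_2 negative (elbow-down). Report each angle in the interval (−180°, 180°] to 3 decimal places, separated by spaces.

150.002 -30.011

cos θ_2 = (114.5648−8²−3²)/(2·8·3) = 0.8659; θ_2 = -30.0106° (elbow-down)
β = atan2(6.5980,-8.4280) = 141.9438°; ψ = atan2(-1.5005,10.5978) = -8.0586°
θ_1 = β − ψ = 150.0024°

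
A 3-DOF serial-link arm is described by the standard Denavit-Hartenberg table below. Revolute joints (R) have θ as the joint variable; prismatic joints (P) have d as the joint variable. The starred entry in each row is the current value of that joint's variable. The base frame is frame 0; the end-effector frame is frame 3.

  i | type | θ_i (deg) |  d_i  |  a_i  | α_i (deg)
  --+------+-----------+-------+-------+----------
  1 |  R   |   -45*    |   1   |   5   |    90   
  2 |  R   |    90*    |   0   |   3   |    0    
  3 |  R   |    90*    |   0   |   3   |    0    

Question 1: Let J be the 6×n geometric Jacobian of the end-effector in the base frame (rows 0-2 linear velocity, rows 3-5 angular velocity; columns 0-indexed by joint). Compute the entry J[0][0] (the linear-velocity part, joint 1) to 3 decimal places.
1.414

axis z_0 = ẑ; lever o_n−o_0 = (1.4142,-1.4142,4.0000)
cross product → J_v[:, 0] = (1.4142,1.4142,-0.0000)
J_ω[:, 0] = z_0
entry J[0][0] = 1.4142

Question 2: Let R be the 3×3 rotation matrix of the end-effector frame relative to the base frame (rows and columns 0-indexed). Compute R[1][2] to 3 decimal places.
End-effector z-axis (col 2 of R) = (-0.7071,-0.7071,0.0000)
R[1][2] = -0.7071

-0.707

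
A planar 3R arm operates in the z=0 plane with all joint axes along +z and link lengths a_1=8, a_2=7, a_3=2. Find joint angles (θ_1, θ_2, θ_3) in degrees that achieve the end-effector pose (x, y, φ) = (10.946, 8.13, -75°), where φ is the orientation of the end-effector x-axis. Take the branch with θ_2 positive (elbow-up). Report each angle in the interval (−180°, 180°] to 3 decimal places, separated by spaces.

29.997 30.003 -135.000

wrist centre = target − a_3·(cos φ, sin φ) = (10.4284, 10.0619)
cos θ_2 = (209.9916−8²−7²)/(2·8·7) = 0.8660; θ_2 = 30.0033° (elbow-up)
β = atan2(10.0619,10.4284) = 43.9753°; ψ = atan2(3.5004,14.0620) = 13.9782°
θ_1 = β − ψ = 29.9971°
θ_3 = φ − θ_1 − θ_2 = -135.0004° (wrapped to (-180°,180°])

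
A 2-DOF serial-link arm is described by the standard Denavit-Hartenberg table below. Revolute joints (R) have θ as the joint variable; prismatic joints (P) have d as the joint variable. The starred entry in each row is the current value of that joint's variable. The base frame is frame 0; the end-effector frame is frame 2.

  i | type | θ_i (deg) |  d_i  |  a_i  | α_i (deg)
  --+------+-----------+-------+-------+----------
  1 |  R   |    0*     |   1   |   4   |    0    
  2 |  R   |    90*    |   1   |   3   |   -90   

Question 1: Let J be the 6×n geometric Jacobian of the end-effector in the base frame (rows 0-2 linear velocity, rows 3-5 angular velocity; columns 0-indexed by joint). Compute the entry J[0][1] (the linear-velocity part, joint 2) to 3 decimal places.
axis z_1 = (0.0000,0.0000,1.0000); lever o_n−o_1 = (0.0000,3.0000,1.0000)
cross product → J_v[:, 1] = (-3.0000,0.0000,0.0000)
J_ω[:, 1] = z_1
entry J[0][1] = -3.0000

-3.000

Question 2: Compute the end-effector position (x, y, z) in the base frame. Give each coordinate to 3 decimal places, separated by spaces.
4.000 3.000 2.000

after link 1: o_1 = (4.0000, 0.0000, 1.0000)
after link 2: o_2 = (4.0000, 3.0000, 2.0000)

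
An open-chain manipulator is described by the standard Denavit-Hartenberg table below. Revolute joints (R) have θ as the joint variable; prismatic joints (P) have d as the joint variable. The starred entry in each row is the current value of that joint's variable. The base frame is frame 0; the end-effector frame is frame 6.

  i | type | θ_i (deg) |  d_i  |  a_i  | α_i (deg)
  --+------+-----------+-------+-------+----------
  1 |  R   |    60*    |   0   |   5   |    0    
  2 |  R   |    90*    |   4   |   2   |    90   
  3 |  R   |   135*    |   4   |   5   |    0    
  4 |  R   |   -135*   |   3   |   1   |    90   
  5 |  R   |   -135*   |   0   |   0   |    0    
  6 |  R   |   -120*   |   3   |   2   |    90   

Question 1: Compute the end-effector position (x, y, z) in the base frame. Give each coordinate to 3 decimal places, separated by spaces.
7.878 11.539 4.536

after link 1: o_1 = (2.5000, 4.3301, 0.0000)
after link 2: o_2 = (0.7679, 5.3301, 4.0000)
after link 3: o_3 = (5.8298, 7.0265, 7.5355)
after link 4: o_4 = (6.4638, 10.1245, 7.5355)
after link 5: o_5 = (6.4638, 10.1245, 7.5355)
after link 6: o_6 = (7.8780, 11.5388, 4.5355)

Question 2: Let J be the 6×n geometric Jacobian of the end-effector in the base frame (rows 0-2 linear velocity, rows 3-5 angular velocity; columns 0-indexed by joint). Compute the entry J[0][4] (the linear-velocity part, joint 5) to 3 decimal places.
axis z_4 = (0.0000,0.0000,-1.0000); lever o_n−o_4 = (1.4142,1.4142,-3.0000)
cross product → J_v[:, 4] = (1.4142,-1.4142,-0.0000)
J_ω[:, 4] = z_4
entry J[0][4] = 1.4142

1.414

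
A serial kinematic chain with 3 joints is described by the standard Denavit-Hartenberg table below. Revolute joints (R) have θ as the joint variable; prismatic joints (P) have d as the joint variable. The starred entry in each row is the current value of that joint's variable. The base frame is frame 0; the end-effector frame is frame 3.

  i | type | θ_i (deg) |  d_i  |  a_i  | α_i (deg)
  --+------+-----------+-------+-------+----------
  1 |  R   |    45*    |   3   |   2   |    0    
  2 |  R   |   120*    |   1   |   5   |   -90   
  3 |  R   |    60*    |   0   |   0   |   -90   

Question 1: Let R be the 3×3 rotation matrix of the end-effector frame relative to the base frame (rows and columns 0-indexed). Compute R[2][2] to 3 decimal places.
-0.500

End-effector z-axis (col 2 of R) = (0.8365,-0.2241,-0.5000)
R[2][2] = -0.5000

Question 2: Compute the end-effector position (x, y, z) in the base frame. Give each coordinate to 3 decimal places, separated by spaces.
after link 1: o_1 = (1.4142, 1.4142, 3.0000)
after link 2: o_2 = (-3.4154, 2.7083, 4.0000)
after link 3: o_3 = (-3.4154, 2.7083, 4.0000)

-3.415 2.708 4.000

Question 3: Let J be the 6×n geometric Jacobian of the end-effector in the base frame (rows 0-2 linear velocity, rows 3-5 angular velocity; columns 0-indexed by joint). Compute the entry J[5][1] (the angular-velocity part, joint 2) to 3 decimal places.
axis z_1 = (0.0000,0.0000,1.0000); lever o_n−o_1 = (-4.8296,1.2941,1.0000)
cross product → J_v[:, 1] = (-1.2941,-4.8296,0.0000)
J_ω[:, 1] = z_1
entry J[5][1] = 1.0000

1.000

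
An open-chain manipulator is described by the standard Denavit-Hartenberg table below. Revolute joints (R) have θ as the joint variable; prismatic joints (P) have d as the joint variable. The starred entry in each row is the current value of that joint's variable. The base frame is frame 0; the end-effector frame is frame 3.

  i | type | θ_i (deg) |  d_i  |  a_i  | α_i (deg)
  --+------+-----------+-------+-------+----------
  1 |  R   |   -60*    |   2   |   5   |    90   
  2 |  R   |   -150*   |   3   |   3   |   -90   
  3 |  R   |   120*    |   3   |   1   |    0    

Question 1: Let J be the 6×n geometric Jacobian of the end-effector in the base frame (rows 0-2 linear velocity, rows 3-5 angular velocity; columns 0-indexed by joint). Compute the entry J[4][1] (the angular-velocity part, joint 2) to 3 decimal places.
-0.500

axis z_1 = (-0.8660,-0.5000,0.0000); lever o_n−o_1 = (-2.1806,-0.4910,-3.8481)
cross product → J_v[:, 1] = (1.9240,-3.3325,-0.6651)
J_ω[:, 1] = z_1
entry J[4][1] = -0.5000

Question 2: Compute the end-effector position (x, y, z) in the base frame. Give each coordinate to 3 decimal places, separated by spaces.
0.319 -4.821 -1.848

after link 1: o_1 = (2.5000, -4.3301, 2.0000)
after link 2: o_2 = (-1.3971, -3.5801, 0.5000)
after link 3: o_3 = (0.3194, -4.8212, -1.8481)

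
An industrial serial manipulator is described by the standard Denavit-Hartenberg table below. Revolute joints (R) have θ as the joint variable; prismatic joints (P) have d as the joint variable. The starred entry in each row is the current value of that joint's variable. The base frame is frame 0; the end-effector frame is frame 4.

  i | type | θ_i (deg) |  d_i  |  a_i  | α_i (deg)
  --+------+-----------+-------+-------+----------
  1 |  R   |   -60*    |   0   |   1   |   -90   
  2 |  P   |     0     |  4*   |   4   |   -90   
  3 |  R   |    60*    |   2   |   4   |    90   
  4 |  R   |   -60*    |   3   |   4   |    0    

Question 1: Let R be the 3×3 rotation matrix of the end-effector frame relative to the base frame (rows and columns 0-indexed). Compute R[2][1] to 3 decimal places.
End-effector y-axis (col 1 of R) = (-0.4330,-0.7500,-0.5000)
R[2][1] = -0.5000

-0.500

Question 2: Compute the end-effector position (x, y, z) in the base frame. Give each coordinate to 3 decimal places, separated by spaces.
5.562 -9.026 1.464

after link 1: o_1 = (0.5000, -0.8660, 0.0000)
after link 2: o_2 = (5.9641, -2.3301, 0.0000)
after link 3: o_3 = (3.9641, -5.7942, -2.0000)
after link 4: o_4 = (5.5622, -9.0263, 1.4641)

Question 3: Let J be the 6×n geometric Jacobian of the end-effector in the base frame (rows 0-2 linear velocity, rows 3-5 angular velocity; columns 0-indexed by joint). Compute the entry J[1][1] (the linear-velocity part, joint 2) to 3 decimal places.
prismatic axis z_1 = (0.8660,0.5000,0.0000)
J_v[:, 1] = z_1; J_ω[:, 1] = (0,0,0)
entry J[1][1] = 0.5000

0.500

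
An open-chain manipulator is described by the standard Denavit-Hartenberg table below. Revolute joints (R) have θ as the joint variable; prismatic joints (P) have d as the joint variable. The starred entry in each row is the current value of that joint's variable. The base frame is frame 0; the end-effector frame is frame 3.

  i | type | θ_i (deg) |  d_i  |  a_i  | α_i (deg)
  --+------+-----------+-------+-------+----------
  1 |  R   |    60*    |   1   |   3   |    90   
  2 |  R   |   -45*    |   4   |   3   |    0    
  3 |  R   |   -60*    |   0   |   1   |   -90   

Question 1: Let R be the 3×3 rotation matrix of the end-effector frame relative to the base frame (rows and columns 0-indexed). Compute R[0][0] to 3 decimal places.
-0.129

End-effector x-axis (col 0 of R) = (-0.1294,-0.2241,-0.9659)
R[0][0] = -0.1294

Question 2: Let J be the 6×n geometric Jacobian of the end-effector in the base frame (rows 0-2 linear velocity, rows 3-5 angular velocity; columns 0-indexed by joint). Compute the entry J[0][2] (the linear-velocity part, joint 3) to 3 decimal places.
0.483

axis z_2 = (0.8660,-0.5000,0.0000); lever o_n−o_2 = (-0.1294,-0.2241,-0.9659)
cross product → J_v[:, 2] = (0.4830,0.8365,-0.2588)
J_ω[:, 2] = z_2
entry J[0][2] = 0.4830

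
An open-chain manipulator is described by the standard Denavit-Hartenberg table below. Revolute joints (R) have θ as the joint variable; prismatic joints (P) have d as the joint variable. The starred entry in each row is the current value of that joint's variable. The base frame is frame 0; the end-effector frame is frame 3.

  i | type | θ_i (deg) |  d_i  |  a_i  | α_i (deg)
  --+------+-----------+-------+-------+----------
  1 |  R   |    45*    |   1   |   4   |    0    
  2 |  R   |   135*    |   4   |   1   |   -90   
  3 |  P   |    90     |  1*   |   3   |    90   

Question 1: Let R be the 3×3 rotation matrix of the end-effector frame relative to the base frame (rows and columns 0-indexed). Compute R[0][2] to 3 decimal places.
-1.000

End-effector z-axis (col 2 of R) = (-1.0000,0.0000,0.0000)
R[0][2] = -1.0000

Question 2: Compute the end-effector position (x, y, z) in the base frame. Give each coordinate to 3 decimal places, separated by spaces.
1.828 1.828 2.000

after link 1: o_1 = (2.8284, 2.8284, 1.0000)
after link 2: o_2 = (1.8284, 2.8284, 5.0000)
after link 3: o_3 = (1.8284, 1.8284, 2.0000)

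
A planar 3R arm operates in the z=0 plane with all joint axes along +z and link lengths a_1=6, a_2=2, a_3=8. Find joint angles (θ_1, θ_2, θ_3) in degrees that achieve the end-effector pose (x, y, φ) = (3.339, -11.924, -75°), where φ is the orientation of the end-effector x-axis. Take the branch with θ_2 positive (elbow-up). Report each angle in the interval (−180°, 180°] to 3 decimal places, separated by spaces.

wrist centre = target − a_3·(cos φ, sin φ) = (1.2684, -4.1966)
cos θ_2 = (19.2204−6²−2²)/(2·6·2) = -0.8658; θ_2 = 149.9763° (elbow-up)
β = atan2(-4.1966,1.2684) = -73.1822°; ψ = atan2(1.0007,4.2684) = 13.1947°
θ_1 = β − ψ = -86.3769°
θ_3 = φ − θ_1 − θ_2 = -138.5994° (wrapped to (-180°,180°])

-86.377 149.976 -138.599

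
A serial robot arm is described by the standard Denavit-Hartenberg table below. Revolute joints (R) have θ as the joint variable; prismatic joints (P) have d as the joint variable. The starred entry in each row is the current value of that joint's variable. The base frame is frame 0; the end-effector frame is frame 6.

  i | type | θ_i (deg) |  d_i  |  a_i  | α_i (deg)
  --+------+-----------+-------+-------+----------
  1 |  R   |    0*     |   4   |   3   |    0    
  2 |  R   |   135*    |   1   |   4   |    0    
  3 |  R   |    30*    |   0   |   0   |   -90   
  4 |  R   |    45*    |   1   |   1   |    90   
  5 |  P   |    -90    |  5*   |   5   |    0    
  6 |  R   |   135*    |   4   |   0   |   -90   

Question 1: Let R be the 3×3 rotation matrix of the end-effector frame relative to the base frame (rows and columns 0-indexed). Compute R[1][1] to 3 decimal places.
-0.183

End-effector y-axis (col 1 of R) = (0.6830,-0.1830,-0.7071)
R[1][1] = -0.1830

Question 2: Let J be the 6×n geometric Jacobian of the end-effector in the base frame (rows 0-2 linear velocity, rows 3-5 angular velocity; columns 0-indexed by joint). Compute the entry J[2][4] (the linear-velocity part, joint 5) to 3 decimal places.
prismatic axis z_4 = (-0.6830,0.1830,0.7071)
J_v[:, 4] = z_4; J_ω[:, 4] = (0,0,0)
entry J[2][4] = 0.7071

0.707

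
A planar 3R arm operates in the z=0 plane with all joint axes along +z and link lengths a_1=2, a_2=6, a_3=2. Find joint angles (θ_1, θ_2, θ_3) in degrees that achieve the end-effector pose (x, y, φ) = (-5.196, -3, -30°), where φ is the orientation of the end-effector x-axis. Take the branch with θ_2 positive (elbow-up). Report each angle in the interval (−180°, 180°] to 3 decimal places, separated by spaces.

wrist centre = target − a_3·(cos φ, sin φ) = (-6.9281, -2.0000)
cos θ_2 = (51.9979−2²−6²)/(2·2·6) = 0.4999; θ_2 = 60.0058° (elbow-up)
β = atan2(-2.0000,-6.9281) = -163.8976°; ψ = atan2(5.1965,4.9995) = 46.1068°
θ_1 = β − ψ = -210.0044°
θ_3 = φ − θ_1 − θ_2 = 119.9985° (wrapped to (-180°,180°])

149.996 60.006 119.999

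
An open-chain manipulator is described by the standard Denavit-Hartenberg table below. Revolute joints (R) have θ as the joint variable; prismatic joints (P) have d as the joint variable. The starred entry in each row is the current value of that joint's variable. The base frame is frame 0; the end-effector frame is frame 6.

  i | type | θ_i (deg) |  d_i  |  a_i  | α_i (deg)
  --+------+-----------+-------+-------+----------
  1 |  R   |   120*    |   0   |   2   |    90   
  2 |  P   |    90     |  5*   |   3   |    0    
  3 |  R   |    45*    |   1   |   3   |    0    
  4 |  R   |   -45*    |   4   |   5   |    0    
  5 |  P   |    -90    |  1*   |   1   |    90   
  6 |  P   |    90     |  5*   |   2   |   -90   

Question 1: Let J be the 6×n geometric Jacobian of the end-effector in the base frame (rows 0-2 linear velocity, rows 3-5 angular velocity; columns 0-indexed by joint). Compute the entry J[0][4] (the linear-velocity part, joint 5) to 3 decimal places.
prismatic axis z_4 = (0.8660,0.5000,0.0000)
J_v[:, 4] = z_4; J_ω[:, 4] = (0,0,0)
entry J[0][4] = 0.8660

0.866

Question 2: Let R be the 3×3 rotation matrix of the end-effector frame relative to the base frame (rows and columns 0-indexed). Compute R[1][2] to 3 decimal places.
-0.866

End-effector z-axis (col 2 of R) = (0.5000,-0.8660,-0.0000)
R[1][2] = -0.8660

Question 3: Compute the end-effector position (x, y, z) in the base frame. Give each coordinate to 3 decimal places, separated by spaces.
10.819 7.261 5.121

after link 1: o_1 = (-1.0000, 1.7321, 0.0000)
after link 2: o_2 = (3.3301, 4.2321, 3.0000)
after link 3: o_3 = (5.2568, 2.8949, 5.1213)
after link 4: o_4 = (8.7209, 4.8949, 10.1213)
after link 5: o_5 = (9.0869, 6.2610, 10.1213)
after link 6: o_6 = (10.8190, 7.2610, 5.1213)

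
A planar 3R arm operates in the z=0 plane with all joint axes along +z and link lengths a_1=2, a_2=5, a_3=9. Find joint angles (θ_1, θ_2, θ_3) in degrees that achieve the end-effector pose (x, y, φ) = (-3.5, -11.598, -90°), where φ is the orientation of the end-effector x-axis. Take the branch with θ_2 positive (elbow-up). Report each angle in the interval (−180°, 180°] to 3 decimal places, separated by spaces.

119.998 120.001 30.001

wrist centre = target − a_3·(cos φ, sin φ) = (-3.5000, -2.5980)
cos θ_2 = (18.9996−2²−5²)/(2·2·5) = -0.5000; θ_2 = 120.0013° (elbow-up)
β = atan2(-2.5980,-3.5000) = -143.4140°; ψ = atan2(4.3301,-0.5001) = 96.5882°
θ_1 = β − ψ = -240.0022°
θ_3 = φ − θ_1 − θ_2 = 30.0009° (wrapped to (-180°,180°])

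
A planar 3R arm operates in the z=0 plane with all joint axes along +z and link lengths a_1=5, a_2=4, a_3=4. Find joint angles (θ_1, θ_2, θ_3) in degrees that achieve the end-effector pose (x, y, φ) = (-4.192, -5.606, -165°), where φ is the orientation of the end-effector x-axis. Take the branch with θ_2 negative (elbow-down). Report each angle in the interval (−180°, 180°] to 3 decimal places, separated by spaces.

wrist centre = target − a_3·(cos φ, sin φ) = (-0.3283, -4.5707)
cos θ_2 = (20.9993−5²−4²)/(2·5·4) = -0.5000; θ_2 = -120.0012° (elbow-down)
β = atan2(-4.5707,-0.3283) = -94.1083°; ψ = atan2(-3.4641,2.9999) = -49.1069°
θ_1 = β − ψ = -45.0013°
θ_3 = φ − θ_1 − θ_2 = 0.0025° (wrapped to (-180°,180°])

-45.001 -120.001 0.002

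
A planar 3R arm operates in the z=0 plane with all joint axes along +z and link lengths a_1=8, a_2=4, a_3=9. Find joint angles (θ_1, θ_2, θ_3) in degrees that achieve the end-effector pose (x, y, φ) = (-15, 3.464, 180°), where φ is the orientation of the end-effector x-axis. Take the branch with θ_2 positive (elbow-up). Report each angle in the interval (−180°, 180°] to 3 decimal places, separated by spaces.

wrist centre = target − a_3·(cos φ, sin φ) = (-6.0000, 3.4640)
cos θ_2 = (47.9993−8²−4²)/(2·8·4) = -0.5000; θ_2 = 120.0007° (elbow-up)
β = atan2(3.4640,-6.0000) = 150.0007°; ψ = atan2(3.4641,6.0000) = 30.0000°
θ_1 = β − ψ = 120.0007°
θ_3 = φ − θ_1 − θ_2 = -60.0015° (wrapped to (-180°,180°])

120.001 120.001 -60.001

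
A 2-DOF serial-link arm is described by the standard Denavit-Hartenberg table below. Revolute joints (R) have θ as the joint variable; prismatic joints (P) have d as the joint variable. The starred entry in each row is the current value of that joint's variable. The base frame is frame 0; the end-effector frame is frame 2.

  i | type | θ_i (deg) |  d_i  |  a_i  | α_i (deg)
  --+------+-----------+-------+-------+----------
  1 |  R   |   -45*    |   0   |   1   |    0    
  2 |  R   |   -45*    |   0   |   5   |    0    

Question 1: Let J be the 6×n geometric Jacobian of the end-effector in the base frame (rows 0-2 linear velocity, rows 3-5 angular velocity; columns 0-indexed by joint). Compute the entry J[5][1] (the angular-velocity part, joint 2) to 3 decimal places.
1.000

axis z_1 = (0.0000,0.0000,1.0000); lever o_n−o_1 = (0.0000,-5.0000,0.0000)
cross product → J_v[:, 1] = (5.0000,0.0000,-0.0000)
J_ω[:, 1] = z_1
entry J[5][1] = 1.0000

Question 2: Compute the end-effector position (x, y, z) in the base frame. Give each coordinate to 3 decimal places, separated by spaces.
after link 1: o_1 = (0.7071, -0.7071, 0.0000)
after link 2: o_2 = (0.7071, -5.7071, 0.0000)

0.707 -5.707 0.000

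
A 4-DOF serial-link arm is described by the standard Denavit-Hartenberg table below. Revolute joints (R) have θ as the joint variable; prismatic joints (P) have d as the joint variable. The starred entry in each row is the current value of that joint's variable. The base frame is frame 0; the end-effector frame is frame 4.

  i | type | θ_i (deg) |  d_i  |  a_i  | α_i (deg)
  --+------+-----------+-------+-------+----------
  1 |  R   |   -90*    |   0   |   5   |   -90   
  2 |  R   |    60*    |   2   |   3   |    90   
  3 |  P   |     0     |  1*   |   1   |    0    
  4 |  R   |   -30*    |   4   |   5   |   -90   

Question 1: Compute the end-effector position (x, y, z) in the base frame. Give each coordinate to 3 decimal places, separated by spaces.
-0.500 -13.495 -4.714

after link 1: o_1 = (0.0000, -5.0000, 0.0000)
after link 2: o_2 = (2.0000, -6.5000, -2.5981)
after link 3: o_3 = (2.0000, -7.8660, -2.9641)
after link 4: o_4 = (-0.5000, -13.4952, -4.7141)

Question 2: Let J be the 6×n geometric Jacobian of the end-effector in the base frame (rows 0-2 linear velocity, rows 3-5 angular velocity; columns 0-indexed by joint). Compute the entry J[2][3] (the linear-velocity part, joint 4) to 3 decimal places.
axis z_3 = (0.0000,-0.8660,0.5000); lever o_n−o_3 = (-2.5000,-5.6292,-1.7500)
cross product → J_v[:, 3] = (4.3301,-1.2500,-2.1651)
J_ω[:, 3] = z_3
entry J[2][3] = -2.1651

-2.165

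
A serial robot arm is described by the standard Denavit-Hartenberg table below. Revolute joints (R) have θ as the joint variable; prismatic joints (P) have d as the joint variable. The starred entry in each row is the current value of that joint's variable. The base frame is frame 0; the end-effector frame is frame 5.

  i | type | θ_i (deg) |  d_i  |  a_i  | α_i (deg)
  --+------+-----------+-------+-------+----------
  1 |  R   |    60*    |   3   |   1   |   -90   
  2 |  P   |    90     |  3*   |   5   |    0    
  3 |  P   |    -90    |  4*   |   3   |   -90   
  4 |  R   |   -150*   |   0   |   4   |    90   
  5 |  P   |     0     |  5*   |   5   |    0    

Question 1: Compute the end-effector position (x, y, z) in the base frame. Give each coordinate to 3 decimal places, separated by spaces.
-9.356 -1.866 -2.000

after link 1: o_1 = (0.5000, 0.8660, 3.0000)
after link 2: o_2 = (-2.0981, 2.3660, -2.0000)
after link 3: o_3 = (-4.0622, 6.9641, -2.0000)
after link 4: o_4 = (-7.5263, 4.9641, -2.0000)
after link 5: o_5 = (-9.3564, -1.8660, -2.0000)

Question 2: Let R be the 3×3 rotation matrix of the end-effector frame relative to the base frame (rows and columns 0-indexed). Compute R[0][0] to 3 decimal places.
End-effector x-axis (col 0 of R) = (-0.8660,-0.5000,0.0000)
R[0][0] = -0.8660

-0.866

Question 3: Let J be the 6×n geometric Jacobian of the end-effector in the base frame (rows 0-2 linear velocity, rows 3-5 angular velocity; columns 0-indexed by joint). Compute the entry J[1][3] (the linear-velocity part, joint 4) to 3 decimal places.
axis z_3 = (-0.0000,0.0000,-1.0000); lever o_n−o_3 = (-5.2942,-8.8301,-0.0000)
cross product → J_v[:, 3] = (-8.8301,5.2942,0.0000)
J_ω[:, 3] = z_3
entry J[1][3] = 5.2942

5.294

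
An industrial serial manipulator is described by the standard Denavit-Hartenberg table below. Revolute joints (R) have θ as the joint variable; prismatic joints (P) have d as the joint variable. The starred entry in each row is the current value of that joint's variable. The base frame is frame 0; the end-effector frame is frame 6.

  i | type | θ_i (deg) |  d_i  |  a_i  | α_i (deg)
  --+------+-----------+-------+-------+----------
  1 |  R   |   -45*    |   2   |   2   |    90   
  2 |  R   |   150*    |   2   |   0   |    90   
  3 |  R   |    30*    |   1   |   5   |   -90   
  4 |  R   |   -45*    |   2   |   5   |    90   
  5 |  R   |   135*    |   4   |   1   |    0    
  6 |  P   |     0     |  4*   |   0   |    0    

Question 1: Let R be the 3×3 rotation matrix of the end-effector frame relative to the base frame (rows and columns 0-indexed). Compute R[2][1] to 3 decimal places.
-0.473

End-effector y-axis (col 1 of R) = (0.4817,0.7379,-0.4727)
R[2][1] = -0.4727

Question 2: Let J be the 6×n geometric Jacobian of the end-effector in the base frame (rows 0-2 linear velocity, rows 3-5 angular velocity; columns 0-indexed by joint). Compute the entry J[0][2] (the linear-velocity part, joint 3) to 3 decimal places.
axis z_2 = (0.3536,-0.3536,0.8660); lever o_n−o_2 = (0.4954,-5.4929,8.7471)
cross product → J_v[:, 2] = (1.6644,-2.6635,-1.7669)
J_ω[:, 2] = z_2
entry J[0][2] = 1.6644

1.664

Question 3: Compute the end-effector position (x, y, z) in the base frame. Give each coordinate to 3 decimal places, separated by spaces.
after link 1: o_1 = (1.4142, -1.4142, 2.0000)
after link 2: o_2 = (0.0000, -2.8284, 2.0000)
after link 3: o_3 = (-4.0659, -2.2981, 5.0311)
after link 4: o_4 = (-6.5532, -4.7602, 9.1239)
after link 5: o_5 = (-3.0046, -6.8213, 9.5223)
after link 6: o_6 = (0.4954, -8.3213, 10.7471)

0.495 -8.321 10.747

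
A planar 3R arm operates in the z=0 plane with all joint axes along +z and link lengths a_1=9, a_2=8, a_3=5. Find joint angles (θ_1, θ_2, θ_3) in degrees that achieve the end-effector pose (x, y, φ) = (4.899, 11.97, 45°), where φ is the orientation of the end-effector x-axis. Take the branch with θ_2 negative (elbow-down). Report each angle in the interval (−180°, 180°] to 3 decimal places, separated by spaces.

wrist centre = target − a_3·(cos φ, sin φ) = (1.3635, 8.4345)
cos θ_2 = (72.9993−9²−8²)/(2·9·8) = -0.5000; θ_2 = -120.0003° (elbow-down)
β = atan2(8.4345,1.3635) = 80.8173°; ψ = atan2(-6.9282,5.0000) = -54.1826°
θ_1 = β − ψ = 134.9999°
θ_3 = φ − θ_1 − θ_2 = 30.0004° (wrapped to (-180°,180°])

135.000 -120.000 30.000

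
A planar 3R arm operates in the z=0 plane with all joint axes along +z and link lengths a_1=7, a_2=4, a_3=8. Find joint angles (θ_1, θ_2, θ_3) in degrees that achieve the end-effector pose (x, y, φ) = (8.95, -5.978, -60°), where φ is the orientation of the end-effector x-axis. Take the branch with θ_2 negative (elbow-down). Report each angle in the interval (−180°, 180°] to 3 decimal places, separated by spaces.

wrist centre = target − a_3·(cos φ, sin φ) = (4.9500, 0.9502)
cos θ_2 = (25.4054−7²−4²)/(2·7·4) = -0.7070; θ_2 = -134.9951° (elbow-down)
β = atan2(0.9502,4.9500) = 10.8663°; ψ = atan2(-2.8287,4.1718) = -34.1389°
θ_1 = β − ψ = 45.0053°
θ_3 = φ − θ_1 − θ_2 = 29.9899° (wrapped to (-180°,180°])

45.005 -134.995 29.990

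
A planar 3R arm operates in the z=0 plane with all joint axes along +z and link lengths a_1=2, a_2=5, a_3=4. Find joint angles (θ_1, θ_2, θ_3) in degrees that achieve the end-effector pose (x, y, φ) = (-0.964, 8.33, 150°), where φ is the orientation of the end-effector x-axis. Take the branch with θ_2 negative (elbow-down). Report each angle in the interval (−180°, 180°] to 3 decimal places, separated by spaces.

90.003 -30.006 90.003

wrist centre = target − a_3·(cos φ, sin φ) = (2.5001, 6.3300)
cos θ_2 = (46.3194−2²−5²)/(2·2·5) = 0.8660; θ_2 = -30.0063° (elbow-down)
β = atan2(6.3300,2.5001) = 68.4479°; ψ = atan2(-2.5005,6.3299) = -21.5555°
θ_1 = β − ψ = 90.0034°
θ_3 = φ − θ_1 − θ_2 = 90.0029° (wrapped to (-180°,180°])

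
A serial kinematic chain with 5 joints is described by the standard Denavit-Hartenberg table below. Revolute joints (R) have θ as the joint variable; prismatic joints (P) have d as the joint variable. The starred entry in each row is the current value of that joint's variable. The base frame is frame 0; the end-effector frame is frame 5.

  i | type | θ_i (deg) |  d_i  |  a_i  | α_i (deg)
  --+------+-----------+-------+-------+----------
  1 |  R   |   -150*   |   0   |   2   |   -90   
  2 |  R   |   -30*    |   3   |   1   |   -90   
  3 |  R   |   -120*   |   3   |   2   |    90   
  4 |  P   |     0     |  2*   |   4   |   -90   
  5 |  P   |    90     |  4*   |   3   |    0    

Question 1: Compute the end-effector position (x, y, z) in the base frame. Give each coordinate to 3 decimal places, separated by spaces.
0.435 -9.790 -6.629

after link 1: o_1 = (-1.7321, -1.0000, 0.0000)
after link 2: o_2 = (-0.9821, -4.0311, 0.5000)
after link 3: o_3 = (-0.6651, -5.8481, -2.5981)
after link 4: o_4 = (3.3660, -6.3660, -4.4641)
after link 5: o_5 = (0.4354, -9.7901, -6.6292)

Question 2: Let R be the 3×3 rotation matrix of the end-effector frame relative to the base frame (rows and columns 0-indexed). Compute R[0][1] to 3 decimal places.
-0.808

End-effector y-axis (col 1 of R) = (-0.8080,0.5335,0.2500)
R[0][1] = -0.8080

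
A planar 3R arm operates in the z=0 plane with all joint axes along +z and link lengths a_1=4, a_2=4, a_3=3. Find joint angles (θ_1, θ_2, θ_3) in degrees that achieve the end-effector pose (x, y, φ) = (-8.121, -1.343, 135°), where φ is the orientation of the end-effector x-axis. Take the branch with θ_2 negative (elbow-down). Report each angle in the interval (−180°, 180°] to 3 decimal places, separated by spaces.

wrist centre = target − a_3·(cos φ, sin φ) = (-5.9997, -3.4643)
cos θ_2 = (47.9977−4²−4²)/(2·4·4) = 0.4999; θ_2 = -60.0048° (elbow-down)
β = atan2(-3.4643,-5.9997) = -149.9971°; ψ = atan2(-3.4643,5.9997) = -30.0024°
θ_1 = β − ψ = -119.9947°
θ_3 = φ − θ_1 − θ_2 = -45.0005° (wrapped to (-180°,180°])

-119.995 -60.005 -45.000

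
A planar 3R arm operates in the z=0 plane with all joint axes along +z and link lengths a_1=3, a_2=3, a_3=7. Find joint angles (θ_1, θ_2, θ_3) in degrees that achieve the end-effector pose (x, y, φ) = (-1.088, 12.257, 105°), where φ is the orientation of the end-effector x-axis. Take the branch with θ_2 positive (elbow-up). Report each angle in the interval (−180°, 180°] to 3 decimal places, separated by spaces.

wrist centre = target − a_3·(cos φ, sin φ) = (0.7237, 5.4955)
cos θ_2 = (30.7245−3²−3²)/(2·3·3) = 0.7069; θ_2 = 45.0153° (elbow-up)
β = atan2(5.4955,0.7237) = 82.4976°; ψ = atan2(2.1219,5.1208) = 22.5077°
θ_1 = β − ψ = 59.9899°
θ_3 = φ − θ_1 − θ_2 = -0.0053° (wrapped to (-180°,180°])

59.990 45.015 -0.005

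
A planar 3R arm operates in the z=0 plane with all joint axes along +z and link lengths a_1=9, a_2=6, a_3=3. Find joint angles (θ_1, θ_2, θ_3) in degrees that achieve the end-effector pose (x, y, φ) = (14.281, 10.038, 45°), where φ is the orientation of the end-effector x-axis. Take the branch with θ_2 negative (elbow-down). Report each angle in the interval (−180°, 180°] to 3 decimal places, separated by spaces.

wrist centre = target − a_3·(cos φ, sin φ) = (12.1597, 7.9167)
cos θ_2 = (210.5316−9²−6²)/(2·9·6) = 0.8660; θ_2 = -29.9991° (elbow-down)
β = atan2(7.9167,12.1597) = 33.0665°; ψ = atan2(-2.9999,14.1962) = -11.9321°
θ_1 = β − ψ = 44.9986°
θ_3 = φ − θ_1 − θ_2 = 30.0004° (wrapped to (-180°,180°])

44.999 -29.999 30.000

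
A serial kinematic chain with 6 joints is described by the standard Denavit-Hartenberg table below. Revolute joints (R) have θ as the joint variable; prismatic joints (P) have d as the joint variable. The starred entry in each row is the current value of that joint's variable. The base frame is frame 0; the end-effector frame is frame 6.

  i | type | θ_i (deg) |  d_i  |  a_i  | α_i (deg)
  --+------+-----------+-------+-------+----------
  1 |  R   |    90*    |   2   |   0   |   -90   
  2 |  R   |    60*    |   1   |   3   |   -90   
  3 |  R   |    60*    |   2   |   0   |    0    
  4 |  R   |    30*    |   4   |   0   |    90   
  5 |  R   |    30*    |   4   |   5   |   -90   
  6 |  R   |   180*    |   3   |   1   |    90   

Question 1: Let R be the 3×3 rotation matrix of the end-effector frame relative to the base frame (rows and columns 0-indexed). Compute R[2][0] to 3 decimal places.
0.250

End-effector x-axis (col 0 of R) = (-0.8660,0.4330,0.2500)
R[2][0] = 0.2500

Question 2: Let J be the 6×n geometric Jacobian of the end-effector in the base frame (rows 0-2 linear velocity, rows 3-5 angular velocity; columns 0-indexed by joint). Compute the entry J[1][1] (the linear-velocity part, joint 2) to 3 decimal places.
-11.361

axis z_1 = (-1.0000,0.0000,0.0000); lever o_n−o_1 = (0.9641,-5.6782,-11.3612)
cross product → J_v[:, 1] = (-0.0000,-11.3612,5.6782)
J_ω[:, 1] = z_1
entry J[1][1] = -11.3612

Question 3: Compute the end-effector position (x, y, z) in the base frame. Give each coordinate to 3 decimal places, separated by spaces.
0.964 -5.678 -9.361

after link 1: o_1 = (0.0000, 0.0000, 2.0000)
after link 2: o_2 = (-1.0000, 1.5000, -0.5981)
after link 3: o_3 = (-1.0000, -0.2321, -1.5981)
after link 4: o_4 = (-1.0000, -3.6962, -3.5981)
after link 5: o_5 = (3.3301, -3.8612, -8.3122)
after link 6: o_6 = (0.9641, -5.6782, -9.3612)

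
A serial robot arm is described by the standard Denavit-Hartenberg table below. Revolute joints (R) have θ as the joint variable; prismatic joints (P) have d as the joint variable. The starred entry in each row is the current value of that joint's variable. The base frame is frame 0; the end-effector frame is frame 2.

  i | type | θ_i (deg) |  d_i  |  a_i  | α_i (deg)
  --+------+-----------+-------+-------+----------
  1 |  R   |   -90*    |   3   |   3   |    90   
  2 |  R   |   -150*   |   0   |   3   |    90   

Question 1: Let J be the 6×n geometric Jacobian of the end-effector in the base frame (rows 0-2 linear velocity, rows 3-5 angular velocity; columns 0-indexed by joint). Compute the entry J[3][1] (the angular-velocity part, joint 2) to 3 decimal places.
axis z_1 = (-1.0000,-0.0000,0.0000); lever o_n−o_1 = (-0.0000,2.5981,-1.5000)
cross product → J_v[:, 1] = (-0.0000,-1.5000,-2.5981)
J_ω[:, 1] = z_1
entry J[3][1] = -1.0000

-1.000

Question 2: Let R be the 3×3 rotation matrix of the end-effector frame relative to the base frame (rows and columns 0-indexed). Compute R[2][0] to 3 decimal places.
End-effector x-axis (col 0 of R) = (-0.0000,0.8660,-0.5000)
R[2][0] = -0.5000

-0.500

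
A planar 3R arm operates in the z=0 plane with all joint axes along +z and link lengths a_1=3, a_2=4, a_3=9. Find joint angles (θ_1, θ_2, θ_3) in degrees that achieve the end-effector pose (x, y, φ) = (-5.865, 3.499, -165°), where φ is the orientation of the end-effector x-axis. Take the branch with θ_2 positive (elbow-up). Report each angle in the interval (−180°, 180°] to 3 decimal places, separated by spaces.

38.225 45.004 111.771

wrist centre = target − a_3·(cos φ, sin φ) = (2.8283, 5.8284)
cos θ_2 = (41.9694−3²−4²)/(2·3·4) = 0.7071; θ_2 = 45.0040° (elbow-up)
β = atan2(5.8284,2.8283) = 64.1141°; ψ = atan2(2.8286,5.8282) = 25.8888°
θ_1 = β − ψ = 38.2253°
θ_3 = φ − θ_1 − θ_2 = 111.7707° (wrapped to (-180°,180°])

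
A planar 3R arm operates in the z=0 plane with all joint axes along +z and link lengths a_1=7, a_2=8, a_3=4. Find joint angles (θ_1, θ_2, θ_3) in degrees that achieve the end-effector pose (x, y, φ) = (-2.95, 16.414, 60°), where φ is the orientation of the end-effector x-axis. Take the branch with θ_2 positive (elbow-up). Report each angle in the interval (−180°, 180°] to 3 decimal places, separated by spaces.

86.840 44.995 -71.835

wrist centre = target − a_3·(cos φ, sin φ) = (-4.9500, 12.9499)
cos θ_2 = (192.2024−7²−8²)/(2·7·8) = 0.7072; θ_2 = 44.9954° (elbow-up)
β = atan2(12.9499,-4.9500) = 110.9190°; ψ = atan2(5.6564,12.6573) = 24.0793°
θ_1 = β − ψ = 86.8397°
θ_3 = φ − θ_1 − θ_2 = -71.8351° (wrapped to (-180°,180°])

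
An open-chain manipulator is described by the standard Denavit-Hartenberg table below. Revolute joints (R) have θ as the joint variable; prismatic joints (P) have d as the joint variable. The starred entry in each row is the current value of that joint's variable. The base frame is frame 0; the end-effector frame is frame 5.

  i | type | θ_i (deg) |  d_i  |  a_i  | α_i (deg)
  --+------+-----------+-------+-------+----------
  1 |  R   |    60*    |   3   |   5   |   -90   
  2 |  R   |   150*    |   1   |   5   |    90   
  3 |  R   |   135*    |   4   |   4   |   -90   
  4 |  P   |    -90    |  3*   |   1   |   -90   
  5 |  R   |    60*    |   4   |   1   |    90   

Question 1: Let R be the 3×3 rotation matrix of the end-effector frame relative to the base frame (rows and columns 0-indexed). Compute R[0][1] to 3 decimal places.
End-effector y-axis (col 1 of R) = (-0.3062,0.8839,0.3536)
R[0][1] = -0.3062

-0.306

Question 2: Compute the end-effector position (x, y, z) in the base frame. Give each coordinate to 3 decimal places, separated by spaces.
after link 1: o_1 = (2.5000, 4.3301, 3.0000)
after link 2: o_2 = (-0.5311, 1.0801, 0.5000)
after link 3: o_3 = (-0.7558, 6.3477, -1.5499)
after link 4: o_4 = (2.2498, 7.3111, -1.3553)
after link 5: o_5 = (0.3546, 10.9100, -0.6802)

0.355 10.910 -0.680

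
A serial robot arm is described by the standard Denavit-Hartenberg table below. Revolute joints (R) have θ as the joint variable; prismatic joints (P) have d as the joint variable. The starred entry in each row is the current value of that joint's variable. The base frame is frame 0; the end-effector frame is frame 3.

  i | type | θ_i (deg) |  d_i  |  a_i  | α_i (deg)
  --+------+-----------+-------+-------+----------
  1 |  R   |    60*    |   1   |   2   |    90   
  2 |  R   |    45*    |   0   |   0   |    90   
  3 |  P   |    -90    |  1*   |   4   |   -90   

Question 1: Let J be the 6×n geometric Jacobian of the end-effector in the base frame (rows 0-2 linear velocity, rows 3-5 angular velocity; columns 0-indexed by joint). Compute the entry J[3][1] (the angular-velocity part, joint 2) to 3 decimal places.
0.866

axis z_1 = (0.8660,-0.5000,0.0000); lever o_n−o_1 = (-3.1105,2.6124,-0.7071)
cross product → J_v[:, 1] = (0.3536,0.6124,0.7071)
J_ω[:, 1] = z_1
entry J[3][1] = 0.8660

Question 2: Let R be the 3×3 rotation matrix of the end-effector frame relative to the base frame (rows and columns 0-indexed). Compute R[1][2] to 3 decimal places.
End-effector z-axis (col 2 of R) = (0.3536,0.6124,0.7071)
R[1][2] = 0.6124

0.612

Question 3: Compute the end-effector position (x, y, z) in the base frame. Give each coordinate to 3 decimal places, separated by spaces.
-2.111 4.344 0.293

after link 1: o_1 = (1.0000, 1.7321, 1.0000)
after link 2: o_2 = (1.0000, 1.7321, 1.0000)
after link 3: o_3 = (-2.1105, 4.3444, 0.2929)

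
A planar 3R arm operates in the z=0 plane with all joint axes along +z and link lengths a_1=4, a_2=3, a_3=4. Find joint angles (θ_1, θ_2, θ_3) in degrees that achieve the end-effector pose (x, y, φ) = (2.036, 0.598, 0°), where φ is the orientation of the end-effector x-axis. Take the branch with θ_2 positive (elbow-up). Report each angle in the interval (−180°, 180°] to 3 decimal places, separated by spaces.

wrist centre = target − a_3·(cos φ, sin φ) = (-1.9640, 0.5980)
cos θ_2 = (4.2149−4²−3²)/(2·4·3) = -0.8660; θ_2 = 150.0023° (elbow-up)
β = atan2(0.5980,-1.9640) = 163.0655°; ψ = atan2(1.4999,1.4019) = 46.9349°
θ_1 = β − ψ = 116.1306°
θ_3 = φ − θ_1 − θ_2 = 93.8671° (wrapped to (-180°,180°])

116.131 150.002 93.867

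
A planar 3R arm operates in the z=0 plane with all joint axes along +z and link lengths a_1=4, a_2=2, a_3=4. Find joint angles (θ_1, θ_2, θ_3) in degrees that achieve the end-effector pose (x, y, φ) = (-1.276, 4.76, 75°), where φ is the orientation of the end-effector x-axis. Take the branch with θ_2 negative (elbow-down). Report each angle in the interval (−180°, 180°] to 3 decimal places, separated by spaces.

wrist centre = target − a_3·(cos φ, sin φ) = (-2.3113, 0.8963)
cos θ_2 = (6.1453−4²−2²)/(2·4·2) = -0.8659; θ_2 = -149.9875° (elbow-down)
β = atan2(0.8963,-2.3113) = 158.8041°; ψ = atan2(-1.0004,2.2682) = -23.8000°
θ_1 = β − ψ = 182.6040°
θ_3 = φ − θ_1 − θ_2 = 42.3834° (wrapped to (-180°,180°])

-177.396 -149.987 42.383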